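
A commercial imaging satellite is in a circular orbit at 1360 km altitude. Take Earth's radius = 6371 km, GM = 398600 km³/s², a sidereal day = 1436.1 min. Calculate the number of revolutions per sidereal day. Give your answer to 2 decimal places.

12.74

Semi-major axis a = 6371 + 1360 = 7731 km. Period T = 2π√(a³/μ) = 2π√(7731³/398600) = 6765.0 s = 112.75 min.
Orbits per sidereal day = 86166 / 6765.0 = 12.737.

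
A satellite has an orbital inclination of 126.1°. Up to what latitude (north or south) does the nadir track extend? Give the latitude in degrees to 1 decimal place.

53.9°

Retrograde orbit: the ground track reaches ±(180° − i) = ±(180 − 126.1) = ±53.9°.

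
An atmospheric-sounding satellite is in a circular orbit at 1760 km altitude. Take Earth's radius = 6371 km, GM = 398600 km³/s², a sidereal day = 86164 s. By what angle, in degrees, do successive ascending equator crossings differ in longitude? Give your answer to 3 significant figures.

Semi-major axis a = 6371 + 1760 = 8131 km. Period T = 2π√(a³/μ) = 2π√(8131³/398600) = 7296.7 s = 121.61 min.
During one orbit Earth rotates (7296.7 / 86164) × 360° = 30.49°.

30.5°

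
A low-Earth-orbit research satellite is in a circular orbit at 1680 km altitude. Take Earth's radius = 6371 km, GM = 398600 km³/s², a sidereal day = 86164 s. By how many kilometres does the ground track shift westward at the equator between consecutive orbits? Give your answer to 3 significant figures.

3340 km

Semi-major axis a = 6371 + 1680 = 8051 km. Period T = 2π√(a³/μ) = 2π√(8051³/398600) = 7189.3 s = 119.82 min.
During one orbit Earth rotates (7189.3 / 86164) × 360° = 30.04°.
At the equator that is 30.04° × (2π·6371/360) km/° = 30.04 × 111.2 = 3340 km.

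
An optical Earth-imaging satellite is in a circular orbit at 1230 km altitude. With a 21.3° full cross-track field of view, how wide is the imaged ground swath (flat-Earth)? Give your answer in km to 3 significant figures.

Half-angle = 21.3°/2 = 10.65°.
Swath width ≈ 2h·tan(θ/2) = 2 × 1230 × tan(10.65°) = 462.6 km.

463 km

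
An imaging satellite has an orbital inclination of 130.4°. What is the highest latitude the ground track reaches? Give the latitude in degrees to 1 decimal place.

49.6°

Retrograde orbit: the ground track reaches ±(180° − i) = ±(180 − 130.4) = ±49.6°.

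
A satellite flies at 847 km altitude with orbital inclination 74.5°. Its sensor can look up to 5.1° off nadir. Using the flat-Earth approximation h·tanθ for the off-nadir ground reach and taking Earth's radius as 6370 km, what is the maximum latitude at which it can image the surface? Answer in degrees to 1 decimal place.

75.2°

For a prograde orbit the ground track reaches latitude ±i = ±74.5°.
Sensor half-swath on the ground ≈ 847·tan(5.1°) = 76 km = 0.68° of latitude.
Maximum observable latitude ≈ 74.5 + 0.68 = 75.2°.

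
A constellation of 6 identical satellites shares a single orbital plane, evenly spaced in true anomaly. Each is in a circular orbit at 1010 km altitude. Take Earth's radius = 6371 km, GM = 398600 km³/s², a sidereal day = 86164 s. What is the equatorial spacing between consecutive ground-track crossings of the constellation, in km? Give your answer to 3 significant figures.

Semi-major axis a = 6371 + 1010 = 7381 km. Period T = 2π√(a³/μ) = 2π√(7381³/398600) = 6310.8 s = 105.18 min.
Single-satellite node shift = (6310.8/86164) × 360° = 26.37°.
With 6 satellites evenly phased, successive equator crossings are 26.37/6 = 4.394° apart.
That is 4.394 × 111.2 = 489 km at the equator.

489 km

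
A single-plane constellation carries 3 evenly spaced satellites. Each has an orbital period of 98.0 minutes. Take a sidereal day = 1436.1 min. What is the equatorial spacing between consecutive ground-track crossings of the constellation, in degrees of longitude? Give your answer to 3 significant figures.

8.19°

T = 98.0 min = 5880.0 s.
Single-satellite node shift = (5880.0/86166) × 360° = 24.57°.
With 3 satellites evenly phased, successive equator crossings are 24.57/3 = 8.189° apart.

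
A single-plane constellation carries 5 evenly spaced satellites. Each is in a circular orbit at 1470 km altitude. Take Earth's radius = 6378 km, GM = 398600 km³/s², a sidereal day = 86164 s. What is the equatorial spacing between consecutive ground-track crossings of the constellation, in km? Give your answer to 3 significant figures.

644 km

Semi-major axis a = 6378 + 1470 = 7848 km. Period T = 2π√(a³/μ) = 2π√(7848³/398600) = 6919.1 s = 115.32 min.
Single-satellite node shift = (6919.1/86164) × 360° = 28.91°.
With 5 satellites evenly phased, successive equator crossings are 28.91/5 = 5.782° apart.
That is 5.782 × 111.3 = 644 km at the equator.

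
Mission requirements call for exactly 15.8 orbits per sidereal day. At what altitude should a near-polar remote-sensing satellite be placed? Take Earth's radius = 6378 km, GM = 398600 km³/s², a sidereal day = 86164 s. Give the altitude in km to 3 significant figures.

Required period T = 86164 / 15.8 = 5453.4 s.
From T = 2π√(a³/μ): a = (μ T²/4π²)^(1/3) = (398600 × 5453.4² / 4π²)^(1/3) = 6696 km.
Altitude h = a − R = 6696 − 6378 = 318 km.

318 km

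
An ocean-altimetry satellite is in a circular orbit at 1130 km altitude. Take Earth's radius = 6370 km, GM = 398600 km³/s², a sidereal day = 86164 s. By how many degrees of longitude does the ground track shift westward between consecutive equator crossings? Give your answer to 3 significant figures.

Semi-major axis a = 6370 + 1130 = 7500 km. Period T = 2π√(a³/μ) = 2π√(7500³/398600) = 6464.0 s = 107.73 min.
During one orbit Earth rotates (6464.0 / 86164) × 360° = 27.01°.

27.0°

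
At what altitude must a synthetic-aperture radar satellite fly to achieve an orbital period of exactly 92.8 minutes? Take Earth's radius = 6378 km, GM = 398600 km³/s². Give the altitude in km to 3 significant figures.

412 km

T = 92.8 min = 5568.0 s.
From T = 2π√(a³/μ): a = (μ T²/4π²)^(1/3) = (398600 × 5568.0² / 4π²)^(1/3) = 6790 km.
Altitude h = a − R = 6790 − 6378 = 412 km.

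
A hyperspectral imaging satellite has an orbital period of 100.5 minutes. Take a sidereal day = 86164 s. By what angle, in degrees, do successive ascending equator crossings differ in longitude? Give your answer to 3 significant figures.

T = 100.5 min = 6030.0 s.
During one orbit Earth rotates (6030.0 / 86164) × 360° = 25.19°.

25.2°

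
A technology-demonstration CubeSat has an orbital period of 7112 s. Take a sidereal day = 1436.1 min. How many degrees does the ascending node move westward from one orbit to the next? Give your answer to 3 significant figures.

During one orbit Earth rotates (7112.0 / 86166) × 360° = 29.71°.

29.7°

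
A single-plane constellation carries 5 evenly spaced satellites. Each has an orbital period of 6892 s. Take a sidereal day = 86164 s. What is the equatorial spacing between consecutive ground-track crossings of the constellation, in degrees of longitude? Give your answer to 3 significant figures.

Single-satellite node shift = (6892.0/86164) × 360° = 28.80°.
With 5 satellites evenly phased, successive equator crossings are 28.80/5 = 5.759° apart.

5.76°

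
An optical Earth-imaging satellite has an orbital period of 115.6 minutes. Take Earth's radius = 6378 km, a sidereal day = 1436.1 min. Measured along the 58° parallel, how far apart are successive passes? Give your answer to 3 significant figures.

1710 km

T = 115.6 min = 6936.0 s.
Node shift per orbit = (6936.0/86166) × 360° = 28.98°.
Equatorial spacing = 28.98 × 111.3 km/° = 3226 km.
At 58° latitude, spacing = 3226 × cos(58°) = 1709 km.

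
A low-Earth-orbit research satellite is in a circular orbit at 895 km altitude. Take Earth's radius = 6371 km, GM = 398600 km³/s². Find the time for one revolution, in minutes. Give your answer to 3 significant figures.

Semi-major axis a = 6371 + 895 = 7266 km. Period T = 2π√(a³/μ) = 2π√(7266³/398600) = 6163.9 s = 102.73 min.

103 min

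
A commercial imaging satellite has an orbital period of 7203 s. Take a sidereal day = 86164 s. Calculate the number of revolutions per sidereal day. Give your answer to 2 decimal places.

Orbits per sidereal day = 86164 / 7203.0 = 11.962.

11.96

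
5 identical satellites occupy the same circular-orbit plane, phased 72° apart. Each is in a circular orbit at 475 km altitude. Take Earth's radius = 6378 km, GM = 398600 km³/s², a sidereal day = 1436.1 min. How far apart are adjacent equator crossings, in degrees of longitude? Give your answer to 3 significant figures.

Semi-major axis a = 6378 + 475 = 6853 km. Period T = 2π√(a³/μ) = 2π√(6853³/398600) = 5645.9 s = 94.10 min.
Single-satellite node shift = (5645.9/86166) × 360° = 23.59°.
With 5 satellites evenly phased, successive equator crossings are 23.59/5 = 4.718° apart.

4.72°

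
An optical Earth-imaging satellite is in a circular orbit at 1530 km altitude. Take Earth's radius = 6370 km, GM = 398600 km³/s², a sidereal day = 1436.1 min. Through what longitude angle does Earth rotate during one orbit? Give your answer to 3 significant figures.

29.2°

Semi-major axis a = 6370 + 1530 = 7900 km. Period T = 2π√(a³/μ) = 2π√(7900³/398600) = 6988.0 s = 116.47 min.
During one orbit Earth rotates (6988.0 / 86166) × 360° = 29.20°.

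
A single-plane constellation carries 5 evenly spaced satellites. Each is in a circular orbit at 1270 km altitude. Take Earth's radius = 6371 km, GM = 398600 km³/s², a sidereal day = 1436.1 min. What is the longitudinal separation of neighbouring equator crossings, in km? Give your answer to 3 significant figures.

618 km

Semi-major axis a = 6371 + 1270 = 7641 km. Period T = 2π√(a³/μ) = 2π√(7641³/398600) = 6647.2 s = 110.79 min.
Single-satellite node shift = (6647.2/86166) × 360° = 27.77°.
With 5 satellites evenly phased, successive equator crossings are 27.77/5 = 5.554° apart.
That is 5.554 × 111.2 = 618 km at the equator.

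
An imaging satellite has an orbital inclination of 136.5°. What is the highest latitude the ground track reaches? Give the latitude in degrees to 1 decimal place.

Retrograde orbit: the ground track reaches ±(180° − i) = ±(180 − 136.5) = ±43.5°.

43.5°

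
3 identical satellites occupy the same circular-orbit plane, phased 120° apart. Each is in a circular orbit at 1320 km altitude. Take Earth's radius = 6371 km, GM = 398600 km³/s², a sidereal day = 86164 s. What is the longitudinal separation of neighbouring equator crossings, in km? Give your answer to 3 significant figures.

1040 km

Semi-major axis a = 6371 + 1320 = 7691 km. Period T = 2π√(a³/μ) = 2π√(7691³/398600) = 6712.5 s = 111.88 min.
Single-satellite node shift = (6712.5/86164) × 360° = 28.05°.
With 3 satellites evenly phased, successive equator crossings are 28.05/3 = 9.348° apart.
That is 9.348 × 111.2 = 1040 km at the equator.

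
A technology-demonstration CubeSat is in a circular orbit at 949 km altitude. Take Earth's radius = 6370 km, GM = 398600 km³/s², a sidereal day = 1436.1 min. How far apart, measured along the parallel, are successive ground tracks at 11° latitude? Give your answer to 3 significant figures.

2840 km

Semi-major axis a = 6370 + 949 = 7319 km. Period T = 2π√(a³/μ) = 2π√(7319³/398600) = 6231.4 s = 103.86 min.
Node shift per orbit = (6231.4/86166) × 360° = 26.03°.
Equatorial spacing = 26.03 × 111.2 km/° = 2894 km.
At 11° latitude, spacing = 2894 × cos(11°) = 2841 km.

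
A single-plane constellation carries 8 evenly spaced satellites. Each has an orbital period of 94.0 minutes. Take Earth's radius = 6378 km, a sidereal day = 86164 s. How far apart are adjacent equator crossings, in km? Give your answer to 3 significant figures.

T = 94.0 min = 5640.0 s.
Single-satellite node shift = (5640.0/86164) × 360° = 23.56°.
With 8 satellites evenly phased, successive equator crossings are 23.56/8 = 2.946° apart.
That is 2.946 × 111.3 = 328 km at the equator.

328 km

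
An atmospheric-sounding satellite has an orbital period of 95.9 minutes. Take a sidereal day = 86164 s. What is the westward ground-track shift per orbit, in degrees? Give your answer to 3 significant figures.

24.0°

T = 95.9 min = 5754.0 s.
During one orbit Earth rotates (5754.0 / 86164) × 360° = 24.04°.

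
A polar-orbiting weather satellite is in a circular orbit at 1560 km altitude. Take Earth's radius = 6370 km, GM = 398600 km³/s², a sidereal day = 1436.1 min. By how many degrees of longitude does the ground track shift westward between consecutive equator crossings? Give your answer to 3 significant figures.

Semi-major axis a = 6370 + 1560 = 7930 km. Period T = 2π√(a³/μ) = 2π√(7930³/398600) = 7027.8 s = 117.13 min.
During one orbit Earth rotates (7027.8 / 86166) × 360° = 29.36°.

29.4°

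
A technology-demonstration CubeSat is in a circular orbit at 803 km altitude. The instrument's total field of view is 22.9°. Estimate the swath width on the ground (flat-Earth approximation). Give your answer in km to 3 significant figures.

Half-angle = 22.9°/2 = 11.45°.
Swath width ≈ 2h·tan(θ/2) = 2 × 803 × tan(11.45°) = 325.3 km.

325 km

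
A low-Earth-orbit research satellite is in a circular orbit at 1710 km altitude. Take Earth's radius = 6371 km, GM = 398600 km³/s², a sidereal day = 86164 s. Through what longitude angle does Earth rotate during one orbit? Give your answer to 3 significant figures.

Semi-major axis a = 6371 + 1710 = 8081 km. Period T = 2π√(a³/μ) = 2π√(8081³/398600) = 7229.5 s = 120.49 min.
During one orbit Earth rotates (7229.5 / 86164) × 360° = 30.21°.

30.2°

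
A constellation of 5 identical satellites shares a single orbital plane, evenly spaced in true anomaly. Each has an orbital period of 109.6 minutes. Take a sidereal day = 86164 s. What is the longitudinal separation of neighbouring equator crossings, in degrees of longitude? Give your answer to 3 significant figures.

T = 109.6 min = 6576.0 s.
Single-satellite node shift = (6576.0/86164) × 360° = 27.48°.
With 5 satellites evenly phased, successive equator crossings are 27.48/5 = 5.495° apart.

5.50°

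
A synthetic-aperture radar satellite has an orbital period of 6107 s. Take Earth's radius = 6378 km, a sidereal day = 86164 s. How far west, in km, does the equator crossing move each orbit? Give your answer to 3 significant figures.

During one orbit Earth rotates (6107.0 / 86164) × 360° = 25.52°.
At the equator that is 25.52° × (2π·6378/360) km/° = 25.52 × 111.3 = 2840 km.

2840 km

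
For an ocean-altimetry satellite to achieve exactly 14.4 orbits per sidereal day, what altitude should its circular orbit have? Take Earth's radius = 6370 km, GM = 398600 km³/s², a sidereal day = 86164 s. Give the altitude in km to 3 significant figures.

754 km

Required period T = 86164 / 14.4 = 5983.6 s.
From T = 2π√(a³/μ): a = (μ T²/4π²)^(1/3) = (398600 × 5983.6² / 4π²)^(1/3) = 7124 km.
Altitude h = a − R = 7124 − 6370 = 754 km.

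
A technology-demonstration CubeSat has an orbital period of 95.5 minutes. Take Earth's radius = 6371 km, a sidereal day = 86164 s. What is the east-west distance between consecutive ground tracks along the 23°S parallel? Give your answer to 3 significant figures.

2450 km

T = 95.5 min = 5730.0 s.
Node shift per orbit = (5730.0/86164) × 360° = 23.94°.
Equatorial spacing = 23.94 × 111.2 km/° = 2662 km.
At 23° latitude, spacing = 2662 × cos(23°) = 2450 km.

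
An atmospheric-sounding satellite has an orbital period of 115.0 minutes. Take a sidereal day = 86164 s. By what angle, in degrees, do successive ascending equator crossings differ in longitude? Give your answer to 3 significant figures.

T = 115.0 min = 6900.0 s.
During one orbit Earth rotates (6900.0 / 86164) × 360° = 28.83°.

28.8°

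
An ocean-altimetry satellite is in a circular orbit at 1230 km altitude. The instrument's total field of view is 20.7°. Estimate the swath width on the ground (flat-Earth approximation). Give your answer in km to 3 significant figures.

Half-angle = 20.7°/2 = 10.35°.
Swath width ≈ 2h·tan(θ/2) = 2 × 1230 × tan(10.35°) = 449.3 km.

449 km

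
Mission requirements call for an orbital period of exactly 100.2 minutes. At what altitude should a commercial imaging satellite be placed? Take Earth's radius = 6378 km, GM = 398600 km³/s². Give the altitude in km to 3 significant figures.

T = 100.2 min = 6012.0 s.
From T = 2π√(a³/μ): a = (μ T²/4π²)^(1/3) = (398600 × 6012.0² / 4π²)^(1/3) = 7146 km.
Altitude h = a − R = 7146 − 6378 = 768 km.

768 km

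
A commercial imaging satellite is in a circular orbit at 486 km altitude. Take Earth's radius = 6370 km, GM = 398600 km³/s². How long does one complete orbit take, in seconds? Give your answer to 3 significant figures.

Semi-major axis a = 6370 + 486 = 6856 km. Period T = 2π√(a³/μ) = 2π√(6856³/398600) = 5649.6 s = 94.16 min.

5650 seconds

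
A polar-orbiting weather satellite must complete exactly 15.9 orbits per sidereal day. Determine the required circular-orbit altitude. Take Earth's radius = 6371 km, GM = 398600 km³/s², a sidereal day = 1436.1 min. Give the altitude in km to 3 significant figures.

Required period T = 86166 / 15.9 = 5419.2 s.
From T = 2π√(a³/μ): a = (μ T²/4π²)^(1/3) = (398600 × 5419.2² / 4π²)^(1/3) = 6668 km.
Altitude h = a − R = 6668 − 6371 = 297 km.

297 km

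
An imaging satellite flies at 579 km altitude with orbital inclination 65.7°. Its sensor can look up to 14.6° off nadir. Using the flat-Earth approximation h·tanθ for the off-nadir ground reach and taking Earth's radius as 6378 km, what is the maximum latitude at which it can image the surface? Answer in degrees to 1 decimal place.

For a prograde orbit the ground track reaches latitude ±i = ±65.7°.
Sensor half-swath on the ground ≈ 579·tan(14.6°) = 151 km = 1.35° of latitude.
Maximum observable latitude ≈ 65.7 + 1.35 = 67.1°.

67.1°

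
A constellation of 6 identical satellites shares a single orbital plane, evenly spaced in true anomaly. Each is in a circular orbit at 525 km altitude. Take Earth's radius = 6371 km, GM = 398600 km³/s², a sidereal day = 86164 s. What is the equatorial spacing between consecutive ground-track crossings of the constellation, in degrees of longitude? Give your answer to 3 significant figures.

Semi-major axis a = 6371 + 525 = 6896 km. Period T = 2π√(a³/μ) = 2π√(6896³/398600) = 5699.1 s = 94.99 min.
Single-satellite node shift = (5699.1/86164) × 360° = 23.81°.
With 6 satellites evenly phased, successive equator crossings are 23.81/6 = 3.969° apart.

3.97°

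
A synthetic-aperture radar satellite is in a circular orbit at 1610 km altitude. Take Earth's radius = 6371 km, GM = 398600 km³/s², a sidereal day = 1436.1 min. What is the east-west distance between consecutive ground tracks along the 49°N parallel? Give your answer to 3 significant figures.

2160 km

Semi-major axis a = 6371 + 1610 = 7981 km. Period T = 2π√(a³/μ) = 2π√(7981³/398600) = 7095.7 s = 118.26 min.
Node shift per orbit = (7095.7/86166) × 360° = 29.65°.
Equatorial spacing = 29.65 × 111.2 km/° = 3296 km.
At 49° latitude, spacing = 3296 × cos(49°) = 2163 km.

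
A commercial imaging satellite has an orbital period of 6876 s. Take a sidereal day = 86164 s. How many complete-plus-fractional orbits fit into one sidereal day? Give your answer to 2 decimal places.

Orbits per sidereal day = 86164 / 6876.0 = 12.531.

12.53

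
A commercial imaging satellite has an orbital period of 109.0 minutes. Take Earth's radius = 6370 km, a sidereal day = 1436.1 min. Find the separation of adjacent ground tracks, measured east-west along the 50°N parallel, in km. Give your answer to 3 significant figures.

T = 109.0 min = 6540.0 s.
Node shift per orbit = (6540.0/86166) × 360° = 27.32°.
Equatorial spacing = 27.32 × 111.2 km/° = 3038 km.
At 50° latitude, spacing = 3038 × cos(50°) = 1953 km.

1950 km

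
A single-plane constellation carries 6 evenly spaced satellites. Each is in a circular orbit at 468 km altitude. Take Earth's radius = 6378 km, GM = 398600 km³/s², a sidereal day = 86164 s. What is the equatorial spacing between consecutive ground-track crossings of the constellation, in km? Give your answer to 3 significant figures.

Semi-major axis a = 6378 + 468 = 6846 km. Period T = 2π√(a³/μ) = 2π√(6846³/398600) = 5637.2 s = 93.95 min.
Single-satellite node shift = (5637.2/86164) × 360° = 23.55°.
With 6 satellites evenly phased, successive equator crossings are 23.55/6 = 3.925° apart.
That is 3.925 × 111.3 = 437 km at the equator.

437 km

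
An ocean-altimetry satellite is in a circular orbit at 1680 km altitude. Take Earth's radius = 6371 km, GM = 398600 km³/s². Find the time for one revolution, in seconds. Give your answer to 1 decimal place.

Semi-major axis a = 6371 + 1680 = 8051 km. Period T = 2π√(a³/μ) = 2π√(8051³/398600) = 7189.3 s = 119.82 min.

7189.3 seconds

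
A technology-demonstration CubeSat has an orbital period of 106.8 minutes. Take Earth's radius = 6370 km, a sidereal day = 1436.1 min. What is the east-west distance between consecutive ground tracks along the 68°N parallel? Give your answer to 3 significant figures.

T = 106.8 min = 6408.0 s.
Node shift per orbit = (6408.0/86166) × 360° = 26.77°.
Equatorial spacing = 26.77 × 111.2 km/° = 2976 km.
At 68° latitude, spacing = 2976 × cos(68°) = 1115 km.

1120 km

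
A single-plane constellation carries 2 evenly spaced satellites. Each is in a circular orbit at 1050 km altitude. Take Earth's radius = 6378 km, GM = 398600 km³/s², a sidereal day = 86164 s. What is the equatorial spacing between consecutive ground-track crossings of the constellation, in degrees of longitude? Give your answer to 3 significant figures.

13.3°

Semi-major axis a = 6378 + 1050 = 7428 km. Period T = 2π√(a³/μ) = 2π√(7428³/398600) = 6371.2 s = 106.19 min.
Single-satellite node shift = (6371.2/86164) × 360° = 26.62°.
With 2 satellites evenly phased, successive equator crossings are 26.62/2 = 13.310° apart.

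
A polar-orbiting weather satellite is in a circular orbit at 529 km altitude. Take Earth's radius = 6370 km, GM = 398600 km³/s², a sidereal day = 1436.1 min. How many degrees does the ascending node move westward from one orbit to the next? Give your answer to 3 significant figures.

Semi-major axis a = 6370 + 529 = 6899 km. Period T = 2π√(a³/μ) = 2π√(6899³/398600) = 5702.8 s = 95.05 min.
During one orbit Earth rotates (5702.8 / 86166) × 360° = 23.83°.

23.8°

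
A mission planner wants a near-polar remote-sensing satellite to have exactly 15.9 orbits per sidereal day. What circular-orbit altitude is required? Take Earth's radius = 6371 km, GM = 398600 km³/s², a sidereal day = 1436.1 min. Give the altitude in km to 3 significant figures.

297 km

Required period T = 86166 / 15.9 = 5419.2 s.
From T = 2π√(a³/μ): a = (μ T²/4π²)^(1/3) = (398600 × 5419.2² / 4π²)^(1/3) = 6668 km.
Altitude h = a − R = 6668 − 6371 = 297 km.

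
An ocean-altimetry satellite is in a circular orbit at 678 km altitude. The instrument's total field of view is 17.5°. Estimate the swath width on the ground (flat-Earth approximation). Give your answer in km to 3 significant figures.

Half-angle = 17.5°/2 = 8.75°.
Swath width ≈ 2h·tan(θ/2) = 2 × 678 × tan(8.75°) = 208.7 km.

209 km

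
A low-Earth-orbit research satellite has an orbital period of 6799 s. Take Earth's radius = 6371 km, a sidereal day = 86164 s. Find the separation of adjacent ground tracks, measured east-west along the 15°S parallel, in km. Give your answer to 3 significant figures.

3050 km

Node shift per orbit = (6799.0/86164) × 360° = 28.41°.
Equatorial spacing = 28.41 × 111.2 km/° = 3159 km.
At 15° latitude, spacing = 3159 × cos(15°) = 3051 km.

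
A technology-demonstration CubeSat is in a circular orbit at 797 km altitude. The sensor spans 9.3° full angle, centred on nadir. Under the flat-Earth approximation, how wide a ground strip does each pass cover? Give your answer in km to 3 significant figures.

Half-angle = 9.3°/2 = 4.65°.
Swath width ≈ 2h·tan(θ/2) = 2 × 797 × tan(4.65°) = 129.7 km.

130 km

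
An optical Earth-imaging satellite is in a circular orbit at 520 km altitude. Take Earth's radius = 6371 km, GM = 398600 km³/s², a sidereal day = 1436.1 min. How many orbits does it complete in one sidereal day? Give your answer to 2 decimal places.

Semi-major axis a = 6371 + 520 = 6891 km. Period T = 2π√(a³/μ) = 2π√(6891³/398600) = 5692.9 s = 94.88 min.
Orbits per sidereal day = 86166 / 5692.9 = 15.136.

15.14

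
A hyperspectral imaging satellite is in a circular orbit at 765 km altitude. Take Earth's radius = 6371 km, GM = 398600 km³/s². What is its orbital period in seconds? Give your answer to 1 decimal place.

Semi-major axis a = 6371 + 765 = 7136 km. Period T = 2π√(a³/μ) = 2π√(7136³/398600) = 5999.2 s = 99.99 min.

5999.2 seconds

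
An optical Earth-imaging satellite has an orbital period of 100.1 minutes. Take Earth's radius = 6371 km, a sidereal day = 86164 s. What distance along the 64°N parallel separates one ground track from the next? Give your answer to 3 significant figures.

1220 km

T = 100.1 min = 6006.0 s.
Node shift per orbit = (6006.0/86164) × 360° = 25.09°.
Equatorial spacing = 25.09 × 111.2 km/° = 2790 km.
At 64° latitude, spacing = 2790 × cos(64°) = 1223 km.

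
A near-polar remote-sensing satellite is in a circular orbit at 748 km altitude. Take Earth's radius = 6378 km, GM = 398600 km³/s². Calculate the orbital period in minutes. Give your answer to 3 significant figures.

Semi-major axis a = 6378 + 748 = 7126 km. Period T = 2π√(a³/μ) = 2π√(7126³/398600) = 5986.6 s = 99.78 min.

99.8 min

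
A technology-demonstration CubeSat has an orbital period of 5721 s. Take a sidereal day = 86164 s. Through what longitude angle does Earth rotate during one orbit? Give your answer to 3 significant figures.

During one orbit Earth rotates (5721.0 / 86164) × 360° = 23.90°.

23.9°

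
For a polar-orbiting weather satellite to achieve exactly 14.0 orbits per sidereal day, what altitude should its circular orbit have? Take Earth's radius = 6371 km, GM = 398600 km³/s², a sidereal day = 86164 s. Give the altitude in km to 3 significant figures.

Required period T = 86164 / 14.0 = 6154.6 s.
From T = 2π√(a³/μ): a = (μ T²/4π²)^(1/3) = (398600 × 6154.6² / 4π²)^(1/3) = 7259 km.
Altitude h = a − R = 7259 − 6371 = 888 km.

888 km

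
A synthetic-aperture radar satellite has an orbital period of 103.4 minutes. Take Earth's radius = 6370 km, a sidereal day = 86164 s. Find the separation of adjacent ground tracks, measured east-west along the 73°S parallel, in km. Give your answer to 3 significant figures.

T = 103.4 min = 6204.0 s.
Node shift per orbit = (6204.0/86164) × 360° = 25.92°.
Equatorial spacing = 25.92 × 111.2 km/° = 2882 km.
At 73° latitude, spacing = 2882 × cos(73°) = 843 km.

843 km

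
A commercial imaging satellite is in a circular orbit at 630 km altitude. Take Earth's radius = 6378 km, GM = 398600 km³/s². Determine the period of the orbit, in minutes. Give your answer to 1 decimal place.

Semi-major axis a = 6378 + 630 = 7008 km. Period T = 2π√(a³/μ) = 2π√(7008³/398600) = 5838.5 s = 97.31 min.

97.3 min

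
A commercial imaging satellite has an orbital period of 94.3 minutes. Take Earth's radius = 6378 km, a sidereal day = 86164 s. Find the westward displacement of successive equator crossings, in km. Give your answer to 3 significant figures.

T = 94.3 min = 5658.0 s.
During one orbit Earth rotates (5658.0 / 86164) × 360° = 23.64°.
At the equator that is 23.64° × (2π·6378/360) km/° = 23.64 × 111.3 = 2631 km.

2630 km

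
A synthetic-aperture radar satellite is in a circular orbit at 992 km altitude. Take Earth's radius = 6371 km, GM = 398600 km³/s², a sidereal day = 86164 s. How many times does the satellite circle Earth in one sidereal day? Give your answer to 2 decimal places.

13.70

Semi-major axis a = 6371 + 992 = 7363 km. Period T = 2π√(a³/μ) = 2π√(7363³/398600) = 6287.7 s = 104.80 min.
Orbits per sidereal day = 86164 / 6287.7 = 13.704.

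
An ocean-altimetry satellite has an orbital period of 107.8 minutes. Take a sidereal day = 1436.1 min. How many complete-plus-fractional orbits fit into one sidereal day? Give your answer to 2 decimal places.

T = 107.8 min = 6468.0 s.
Orbits per sidereal day = 86166 / 6468.0 = 13.322.

13.32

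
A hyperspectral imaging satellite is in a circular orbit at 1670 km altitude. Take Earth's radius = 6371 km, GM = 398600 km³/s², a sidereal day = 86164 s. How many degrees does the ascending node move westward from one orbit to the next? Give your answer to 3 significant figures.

Semi-major axis a = 6371 + 1670 = 8041 km. Period T = 2π√(a³/μ) = 2π√(8041³/398600) = 7175.9 s = 119.60 min.
During one orbit Earth rotates (7175.9 / 86164) × 360° = 29.98°.

30.0°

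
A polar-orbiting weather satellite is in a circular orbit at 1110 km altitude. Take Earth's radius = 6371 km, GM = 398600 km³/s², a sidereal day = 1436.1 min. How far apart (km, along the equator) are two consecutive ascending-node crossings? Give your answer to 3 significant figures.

2990 km

Semi-major axis a = 6371 + 1110 = 7481 km. Period T = 2π√(a³/μ) = 2π√(7481³/398600) = 6439.5 s = 107.32 min.
During one orbit Earth rotates (6439.5 / 86166) × 360° = 26.90°.
At the equator that is 26.90° × (2π·6371/360) km/° = 26.90 × 111.2 = 2992 km.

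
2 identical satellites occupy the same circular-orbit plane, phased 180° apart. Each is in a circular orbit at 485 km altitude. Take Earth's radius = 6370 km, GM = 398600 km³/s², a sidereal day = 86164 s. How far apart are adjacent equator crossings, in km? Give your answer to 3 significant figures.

1310 km

Semi-major axis a = 6370 + 485 = 6855 km. Period T = 2π√(a³/μ) = 2π√(6855³/398600) = 5648.4 s = 94.14 min.
Single-satellite node shift = (5648.4/86164) × 360° = 23.60°.
With 2 satellites evenly phased, successive equator crossings are 23.60/2 = 11.800° apart.
That is 11.800 × 111.2 = 1312 km at the equator.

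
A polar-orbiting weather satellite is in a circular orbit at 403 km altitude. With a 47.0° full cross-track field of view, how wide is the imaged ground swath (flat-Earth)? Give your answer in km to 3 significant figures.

Half-angle = 47.0°/2 = 23.5°.
Swath width ≈ 2h·tan(θ/2) = 2 × 403 × tan(23.5°) = 350.5 km.

350 km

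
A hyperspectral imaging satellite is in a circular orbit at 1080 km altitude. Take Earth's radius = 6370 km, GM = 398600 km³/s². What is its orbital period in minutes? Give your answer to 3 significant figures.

107 min

Semi-major axis a = 6370 + 1080 = 7450 km. Period T = 2π√(a³/μ) = 2π√(7450³/398600) = 6399.5 s = 106.66 min.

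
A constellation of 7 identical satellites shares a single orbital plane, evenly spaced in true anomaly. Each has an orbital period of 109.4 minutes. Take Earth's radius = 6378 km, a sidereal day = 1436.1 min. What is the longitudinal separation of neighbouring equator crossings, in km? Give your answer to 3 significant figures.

T = 109.4 min = 6564.0 s.
Single-satellite node shift = (6564.0/86166) × 360° = 27.42°.
With 7 satellites evenly phased, successive equator crossings are 27.42/7 = 3.918° apart.
That is 3.918 × 111.3 = 436 km at the equator.

436 km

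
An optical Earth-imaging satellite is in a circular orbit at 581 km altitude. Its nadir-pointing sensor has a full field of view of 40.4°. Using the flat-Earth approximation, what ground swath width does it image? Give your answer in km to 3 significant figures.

Half-angle = 40.4°/2 = 20.2°.
Swath width ≈ 2h·tan(θ/2) = 2 × 581 × tan(20.2°) = 427.5 km.

428 km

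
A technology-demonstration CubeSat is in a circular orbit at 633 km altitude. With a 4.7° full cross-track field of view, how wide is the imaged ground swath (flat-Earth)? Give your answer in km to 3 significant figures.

52.0 km

Half-angle = 4.7°/2 = 2.35°.
Swath width ≈ 2h·tan(θ/2) = 2 × 633 × tan(2.35°) = 52.0 km.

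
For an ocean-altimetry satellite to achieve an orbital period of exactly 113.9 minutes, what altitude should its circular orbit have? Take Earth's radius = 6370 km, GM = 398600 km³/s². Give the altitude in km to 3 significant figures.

T = 113.9 min = 6834.0 s.
From T = 2π√(a³/μ): a = (μ T²/4π²)^(1/3) = (398600 × 6834.0² / 4π²)^(1/3) = 7784 km.
Altitude h = a − R = 7784 − 6370 = 1414 km.

1410 km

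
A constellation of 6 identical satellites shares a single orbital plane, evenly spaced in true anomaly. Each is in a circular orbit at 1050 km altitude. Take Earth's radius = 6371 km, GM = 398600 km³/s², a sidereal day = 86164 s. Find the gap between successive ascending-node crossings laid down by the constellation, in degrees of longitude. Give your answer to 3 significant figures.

4.43°

Semi-major axis a = 6371 + 1050 = 7421 km. Period T = 2π√(a³/μ) = 2π√(7421³/398600) = 6362.2 s = 106.04 min.
Single-satellite node shift = (6362.2/86164) × 360° = 26.58°.
With 6 satellites evenly phased, successive equator crossings are 26.58/6 = 4.430° apart.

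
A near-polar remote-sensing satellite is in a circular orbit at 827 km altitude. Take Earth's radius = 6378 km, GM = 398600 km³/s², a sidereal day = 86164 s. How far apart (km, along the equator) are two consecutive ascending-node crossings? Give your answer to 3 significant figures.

2830 km

Semi-major axis a = 6378 + 827 = 7205 km. Period T = 2π√(a³/μ) = 2π√(7205³/398600) = 6086.4 s = 101.44 min.
During one orbit Earth rotates (6086.4 / 86164) × 360° = 25.43°.
At the equator that is 25.43° × (2π·6378/360) km/° = 25.43 × 111.3 = 2831 km.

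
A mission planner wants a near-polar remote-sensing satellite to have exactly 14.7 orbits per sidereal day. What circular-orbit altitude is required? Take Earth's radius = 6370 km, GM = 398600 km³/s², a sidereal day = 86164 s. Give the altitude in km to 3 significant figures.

Required period T = 86164 / 14.7 = 5861.5 s.
From T = 2π√(a³/μ): a = (μ T²/4π²)^(1/3) = (398600 × 5861.5² / 4π²)^(1/3) = 7026 km.
Altitude h = a − R = 7026 − 6370 = 656 km.

656 km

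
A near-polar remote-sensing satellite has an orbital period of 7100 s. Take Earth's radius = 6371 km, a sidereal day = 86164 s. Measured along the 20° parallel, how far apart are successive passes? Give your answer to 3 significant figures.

3100 km

Node shift per orbit = (7100.0/86164) × 360° = 29.66°.
Equatorial spacing = 29.66 × 111.2 km/° = 3299 km.
At 20° latitude, spacing = 3299 × cos(20°) = 3100 km.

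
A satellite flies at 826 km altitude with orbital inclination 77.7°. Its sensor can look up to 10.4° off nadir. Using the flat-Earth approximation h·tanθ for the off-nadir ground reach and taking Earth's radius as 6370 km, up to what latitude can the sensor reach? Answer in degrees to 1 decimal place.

79.1°

For a prograde orbit the ground track reaches latitude ±i = ±77.7°.
Sensor half-swath on the ground ≈ 826·tan(10.4°) = 152 km = 1.36° of latitude.
Maximum observable latitude ≈ 77.7 + 1.36 = 79.1°.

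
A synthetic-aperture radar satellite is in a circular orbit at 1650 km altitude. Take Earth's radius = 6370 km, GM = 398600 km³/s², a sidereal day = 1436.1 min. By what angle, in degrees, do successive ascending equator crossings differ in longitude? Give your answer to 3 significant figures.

29.9°

Semi-major axis a = 6370 + 1650 = 8020 km. Period T = 2π√(a³/μ) = 2π√(8020³/398600) = 7147.8 s = 119.13 min.
During one orbit Earth rotates (7147.8 / 86166) × 360° = 29.86°.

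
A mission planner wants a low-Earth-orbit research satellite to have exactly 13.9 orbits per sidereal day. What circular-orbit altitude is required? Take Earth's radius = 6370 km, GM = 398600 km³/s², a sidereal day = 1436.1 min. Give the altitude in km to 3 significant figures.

Required period T = 86166 / 13.9 = 6199.0 s.
From T = 2π√(a³/μ): a = (μ T²/4π²)^(1/3) = (398600 × 6199.0² / 4π²)^(1/3) = 7294 km.
Altitude h = a − R = 7294 − 6370 = 924 km.

924 km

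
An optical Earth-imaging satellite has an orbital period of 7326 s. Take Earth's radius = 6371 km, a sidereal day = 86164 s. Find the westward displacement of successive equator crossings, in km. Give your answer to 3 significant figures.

3400 km

During one orbit Earth rotates (7326.0 / 86164) × 360° = 30.61°.
At the equator that is 30.61° × (2π·6371/360) km/° = 30.61 × 111.2 = 3404 km.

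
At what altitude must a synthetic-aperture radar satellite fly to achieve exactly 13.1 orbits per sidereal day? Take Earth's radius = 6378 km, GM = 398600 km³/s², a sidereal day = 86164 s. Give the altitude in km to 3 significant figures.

Required period T = 86164 / 13.1 = 6577.4 s.
From T = 2π√(a³/μ): a = (μ T²/4π²)^(1/3) = (398600 × 6577.4² / 4π²)^(1/3) = 7587 km.
Altitude h = a − R = 7587 − 6378 = 1209 km.

1210 km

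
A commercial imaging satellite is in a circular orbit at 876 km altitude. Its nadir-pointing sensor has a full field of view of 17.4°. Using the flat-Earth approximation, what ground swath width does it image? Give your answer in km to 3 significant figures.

Half-angle = 17.4°/2 = 8.7°.
Swath width ≈ 2h·tan(θ/2) = 2 × 876 × tan(8.7°) = 268.1 km.

268 km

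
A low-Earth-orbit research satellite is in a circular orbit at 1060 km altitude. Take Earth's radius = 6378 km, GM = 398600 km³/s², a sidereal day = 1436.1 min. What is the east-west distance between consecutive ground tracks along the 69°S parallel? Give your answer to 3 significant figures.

Semi-major axis a = 6378 + 1060 = 7438 km. Period T = 2π√(a³/μ) = 2π√(7438³/398600) = 6384.0 s = 106.40 min.
Node shift per orbit = (6384.0/86166) × 360° = 26.67°.
Equatorial spacing = 26.67 × 111.3 km/° = 2969 km.
At 69° latitude, spacing = 2969 × cos(69°) = 1064 km.

1060 km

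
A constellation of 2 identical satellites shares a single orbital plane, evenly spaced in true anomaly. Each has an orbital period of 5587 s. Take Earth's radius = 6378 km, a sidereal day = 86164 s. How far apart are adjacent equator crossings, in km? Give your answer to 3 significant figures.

Single-satellite node shift = (5587.0/86164) × 360° = 23.34°.
With 2 satellites evenly phased, successive equator crossings are 23.34/2 = 11.671° apart.
That is 11.671 × 111.3 = 1299 km at the equator.

1300 km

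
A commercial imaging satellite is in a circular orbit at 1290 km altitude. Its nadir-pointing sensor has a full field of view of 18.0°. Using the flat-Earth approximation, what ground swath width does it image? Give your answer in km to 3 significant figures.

Half-angle = 18.0°/2 = 9°.
Swath width ≈ 2h·tan(θ/2) = 2 × 1290 × tan(9°) = 408.6 km.

409 km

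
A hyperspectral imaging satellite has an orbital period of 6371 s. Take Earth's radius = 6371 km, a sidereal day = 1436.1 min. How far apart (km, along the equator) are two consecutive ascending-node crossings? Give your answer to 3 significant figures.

During one orbit Earth rotates (6371.0 / 86166) × 360° = 26.62°.
At the equator that is 26.62° × (2π·6371/360) km/° = 26.62 × 111.2 = 2960 km.

2960 km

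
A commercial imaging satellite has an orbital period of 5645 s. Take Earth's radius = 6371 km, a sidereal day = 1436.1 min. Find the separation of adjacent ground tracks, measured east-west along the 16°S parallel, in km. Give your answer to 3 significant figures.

2520 km

Node shift per orbit = (5645.0/86166) × 360° = 23.58°.
Equatorial spacing = 23.58 × 111.2 km/° = 2622 km.
At 16° latitude, spacing = 2622 × cos(16°) = 2521 km.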